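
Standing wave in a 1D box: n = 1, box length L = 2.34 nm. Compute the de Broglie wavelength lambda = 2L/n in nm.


lambda = 2L / n
= 2 * 2.34 / 1
= 4.68 / 1
= 4.68 nm

4.68


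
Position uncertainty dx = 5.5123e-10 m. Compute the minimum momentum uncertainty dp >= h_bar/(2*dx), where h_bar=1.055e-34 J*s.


dp = h_bar / (2 * dx)
= 1.055e-34 / (2 * 5.5123e-10)
= 1.055e-34 / 1.1025e-09
= 9.5695e-26 kg*m/s

9.5695e-26


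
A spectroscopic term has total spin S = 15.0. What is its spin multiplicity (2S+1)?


Spin multiplicity = 2S + 1
= 2 * 15.0 + 1
= 30.0 + 1
= 31

31


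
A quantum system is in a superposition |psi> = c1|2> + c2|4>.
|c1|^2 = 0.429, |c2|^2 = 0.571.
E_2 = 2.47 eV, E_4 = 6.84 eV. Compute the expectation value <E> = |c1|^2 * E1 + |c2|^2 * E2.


<E> = |c1|^2 * E1 + |c2|^2 * E2
= 0.429 * 2.47 + 0.571 * 6.84
= 1.0596 + 3.9056
= 4.9653 eV

4.9653


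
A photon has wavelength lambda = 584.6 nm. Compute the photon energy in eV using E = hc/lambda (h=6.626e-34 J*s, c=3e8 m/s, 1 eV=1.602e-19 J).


E = hc / lambda
= (6.626e-34)(3e8) / (584.6e-9)
= 1.9878e-25 / 5.8460e-07
= 3.4003e-19 J
Converting to eV: 3.4003e-19 / 1.602e-19
= 2.1225 eV

2.1225


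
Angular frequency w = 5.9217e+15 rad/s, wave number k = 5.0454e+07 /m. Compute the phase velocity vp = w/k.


vp = w / k
= 5.9217e+15 / 5.0454e+07
= 1.1737e+08 m/s

1.1737e+08


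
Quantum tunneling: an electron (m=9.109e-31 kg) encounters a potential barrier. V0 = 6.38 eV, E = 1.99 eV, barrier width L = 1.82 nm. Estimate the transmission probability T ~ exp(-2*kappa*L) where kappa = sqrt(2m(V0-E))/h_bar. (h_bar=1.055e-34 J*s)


V0 - E = 4.39 eV = 7.0328e-19 J
kappa = sqrt(2 * m * (V0-E)) / h_bar
= sqrt(2 * 9.109e-31 * 7.0328e-19) / 1.055e-34
= 1.0729e+10 /m
2*kappa*L = 2 * 1.0729e+10 * 1.82e-9
= 39.0538
T = exp(-39.0538) = 1.094385e-17

1.094385e-17


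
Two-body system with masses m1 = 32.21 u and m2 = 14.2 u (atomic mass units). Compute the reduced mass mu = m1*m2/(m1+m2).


mu = m1 * m2 / (m1 + m2)
= 32.21 * 14.2 / (32.21 + 14.2)
= 457.382 / 46.41
= 9.8552 u

9.8552


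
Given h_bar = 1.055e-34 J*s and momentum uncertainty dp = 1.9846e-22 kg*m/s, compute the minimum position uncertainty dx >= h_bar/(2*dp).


dx = h_bar / (2 * dp)
= 1.055e-34 / (2 * 1.9846e-22)
= 1.055e-34 / 3.9692e-22
= 2.6580e-13 m

2.6580e-13


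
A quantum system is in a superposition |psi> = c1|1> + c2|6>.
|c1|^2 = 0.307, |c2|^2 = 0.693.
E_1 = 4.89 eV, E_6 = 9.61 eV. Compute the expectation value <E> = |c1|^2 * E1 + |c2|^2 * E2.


<E> = |c1|^2 * E1 + |c2|^2 * E2
= 0.307 * 4.89 + 0.693 * 9.61
= 1.5012 + 6.6597
= 8.161 eV

8.161


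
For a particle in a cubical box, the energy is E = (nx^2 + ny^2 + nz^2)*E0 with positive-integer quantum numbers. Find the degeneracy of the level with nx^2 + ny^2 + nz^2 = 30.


Enumerate all (nx, ny, nz) with nx^2 + ny^2 + nz^2 = 30:
(1,2,5)
(1,5,2)
(2,1,5)
(2,5,1)
(5,1,2)
(5,2,1)
Total degeneracy = 6

6


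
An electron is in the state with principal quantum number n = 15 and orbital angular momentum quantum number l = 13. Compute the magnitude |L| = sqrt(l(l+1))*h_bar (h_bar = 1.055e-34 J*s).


L = sqrt(l*(l+1)) * h_bar
= sqrt(13 * 14) * 1.055e-34
= sqrt(182) * 1.055e-34
= 13.4907 * 1.055e-34
= 1.4233e-33 J*s

1.4233e-33


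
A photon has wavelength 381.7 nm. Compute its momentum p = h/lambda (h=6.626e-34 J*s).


p = h / lambda
= 6.626e-34 / (381.7e-9)
= 6.626e-34 / 3.8170e-07
= 1.7359e-27 kg*m/s

1.7359e-27


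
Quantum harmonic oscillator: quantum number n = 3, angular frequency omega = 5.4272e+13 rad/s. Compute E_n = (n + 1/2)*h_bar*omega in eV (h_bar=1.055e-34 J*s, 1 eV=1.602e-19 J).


E = (n + 1/2) * h_bar * omega
= (3 + 0.5) * 1.055e-34 * 5.4272e+13
= 3.5 * 5.7257e-21
= 2.0040e-20 J
= 0.1251 eV

0.1251


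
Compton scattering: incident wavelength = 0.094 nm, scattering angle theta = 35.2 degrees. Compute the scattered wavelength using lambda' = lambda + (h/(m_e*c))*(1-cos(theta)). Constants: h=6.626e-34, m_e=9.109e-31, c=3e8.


Compton wavelength: h/(m_e*c) = 2.4247e-12 m
d_lambda = 2.4247e-12 * (1 - cos(35.2 deg))
= 2.4247e-12 * 0.182855
= 4.4337e-13 m = 0.000443 nm
lambda' = 0.094 + 0.000443
= 0.094443 nm

0.094443


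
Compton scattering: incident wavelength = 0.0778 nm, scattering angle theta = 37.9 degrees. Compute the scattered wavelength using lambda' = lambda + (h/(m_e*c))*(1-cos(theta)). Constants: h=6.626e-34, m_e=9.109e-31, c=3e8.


Compton wavelength: h/(m_e*c) = 2.4247e-12 m
d_lambda = 2.4247e-12 * (1 - cos(37.9 deg))
= 2.4247e-12 * 0.210916
= 5.1141e-13 m = 0.000511 nm
lambda' = 0.0778 + 0.000511
= 0.078311 nm

0.078311


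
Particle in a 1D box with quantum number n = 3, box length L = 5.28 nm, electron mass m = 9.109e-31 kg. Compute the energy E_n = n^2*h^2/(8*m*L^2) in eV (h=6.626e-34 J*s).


E = n^2 * h^2 / (8 * m * L^2)
= 3^2 * (6.626e-34)^2 / (8 * 9.109e-31 * (5.28e-9)^2)
= 9 * 4.3904e-67 / (8 * 9.109e-31 * 2.7878e-17)
= 1.9450e-20 J
= 0.1214 eV

0.1214


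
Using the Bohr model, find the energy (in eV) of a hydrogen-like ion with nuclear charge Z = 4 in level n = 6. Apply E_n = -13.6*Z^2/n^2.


E_n = -13.6 * Z^2 / n^2
= -13.6 * 4^2 / 6^2
= -13.6 * 16 / 36
= -6.0444 eV

-6.0444


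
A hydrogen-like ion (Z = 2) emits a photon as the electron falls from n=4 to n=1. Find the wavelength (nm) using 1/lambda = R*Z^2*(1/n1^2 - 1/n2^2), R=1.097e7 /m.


1/lambda = R * Z^2 * (1/n1^2 - 1/n2^2)
= 1.097e7 * 2^2 * (1/1^2 - 1/4^2)
= 1.097e7 * 4 * (1.0 - 0.0625)
= 4.1138e+07 /m
lambda = 1 / 4.1138e+07
= 24.3087 nm

24.3087


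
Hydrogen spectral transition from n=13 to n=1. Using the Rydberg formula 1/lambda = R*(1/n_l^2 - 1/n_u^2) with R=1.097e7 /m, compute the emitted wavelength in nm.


1/lambda = R * (1/n_l^2 - 1/n_u^2)
= 1.097e7 * (1/1^2 - 1/13^2)
= 1.097e7 * (1.0 - 0.005917)
= 1.097e7 * 0.994083
= 1.0905e+07 /m
lambda = 1 / 1.0905e+07 = 91.7003 nm

91.7003


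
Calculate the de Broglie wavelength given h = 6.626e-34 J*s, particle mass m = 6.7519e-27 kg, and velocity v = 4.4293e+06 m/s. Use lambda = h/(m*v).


lambda = h / (m * v)
= 6.626e-34 / (6.7519e-27 * 4.4293e+06)
= 6.626e-34 / 2.9906e-20
= 2.2156e-14 m

2.2156e-14


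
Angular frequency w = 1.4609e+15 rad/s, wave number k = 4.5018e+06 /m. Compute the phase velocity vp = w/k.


vp = w / k
= 1.4609e+15 / 4.5018e+06
= 3.2451e+08 m/s

3.2451e+08


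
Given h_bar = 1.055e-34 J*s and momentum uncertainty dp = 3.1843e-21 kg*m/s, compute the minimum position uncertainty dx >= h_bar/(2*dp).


dx = h_bar / (2 * dp)
= 1.055e-34 / (2 * 3.1843e-21)
= 1.055e-34 / 6.3686e-21
= 1.6566e-14 m

1.6566e-14


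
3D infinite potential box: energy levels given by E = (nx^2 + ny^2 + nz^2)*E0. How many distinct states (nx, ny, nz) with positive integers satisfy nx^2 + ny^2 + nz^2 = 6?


Enumerate all (nx, ny, nz) with nx^2 + ny^2 + nz^2 = 6:
(1,1,2)
(1,2,1)
(2,1,1)
Total degeneracy = 3

3


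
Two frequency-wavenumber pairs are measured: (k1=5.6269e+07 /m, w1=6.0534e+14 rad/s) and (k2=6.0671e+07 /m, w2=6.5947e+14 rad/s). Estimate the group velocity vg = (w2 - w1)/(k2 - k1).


vg = (w2 - w1) / (k2 - k1)
= (6.5947e+14 - 6.0534e+14) / (6.0671e+07 - 5.6269e+07)
= 5.4130e+13 / 4.4020e+06
= 1.2297e+07 m/s

1.2297e+07


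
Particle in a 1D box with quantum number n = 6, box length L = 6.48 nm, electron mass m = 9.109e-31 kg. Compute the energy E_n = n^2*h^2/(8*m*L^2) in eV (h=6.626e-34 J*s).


E = n^2 * h^2 / (8 * m * L^2)
= 6^2 * (6.626e-34)^2 / (8 * 9.109e-31 * (6.48e-9)^2)
= 36 * 4.3904e-67 / (8 * 9.109e-31 * 4.1990e-17)
= 5.1653e-20 J
= 0.3224 eV

0.3224


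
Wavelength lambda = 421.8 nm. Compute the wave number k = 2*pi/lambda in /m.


k = 2 * pi / lambda
= 6.2832 / (421.8e-9)
= 6.2832 / 4.2180e-07
= 1.4896e+07 /m

1.4896e+07


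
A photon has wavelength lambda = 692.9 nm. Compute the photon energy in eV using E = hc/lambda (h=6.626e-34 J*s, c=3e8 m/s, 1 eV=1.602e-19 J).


E = hc / lambda
= (6.626e-34)(3e8) / (692.9e-9)
= 1.9878e-25 / 6.9290e-07
= 2.8688e-19 J
Converting to eV: 2.8688e-19 / 1.602e-19
= 1.7908 eV

1.7908


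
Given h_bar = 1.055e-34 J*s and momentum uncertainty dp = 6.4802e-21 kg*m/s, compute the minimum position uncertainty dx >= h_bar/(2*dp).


dx = h_bar / (2 * dp)
= 1.055e-34 / (2 * 6.4802e-21)
= 1.055e-34 / 1.2960e-20
= 8.1402e-15 m

8.1402e-15


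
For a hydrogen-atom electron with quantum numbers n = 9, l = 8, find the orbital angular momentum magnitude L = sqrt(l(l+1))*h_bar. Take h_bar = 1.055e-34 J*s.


L = sqrt(l*(l+1)) * h_bar
= sqrt(8 * 9) * 1.055e-34
= sqrt(72) * 1.055e-34
= 8.4853 * 1.055e-34
= 8.9520e-34 J*s

8.9520e-34


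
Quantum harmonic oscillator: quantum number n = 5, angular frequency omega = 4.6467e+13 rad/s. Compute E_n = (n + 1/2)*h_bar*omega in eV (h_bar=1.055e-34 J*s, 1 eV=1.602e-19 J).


E = (n + 1/2) * h_bar * omega
= (5 + 0.5) * 1.055e-34 * 4.6467e+13
= 5.5 * 4.9023e-21
= 2.6962e-20 J
= 0.1683 eV

0.1683


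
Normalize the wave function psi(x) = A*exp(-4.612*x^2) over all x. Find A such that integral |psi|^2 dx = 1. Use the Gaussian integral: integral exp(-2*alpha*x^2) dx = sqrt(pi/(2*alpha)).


integral |psi|^2 dx = A^2 * sqrt(pi/(2*alpha)) = 1
A^2 = sqrt(2*alpha/pi)
= sqrt(2 * 4.612 / pi)
= 1.713502
A = sqrt(1.713502)
= 1.309

1.309


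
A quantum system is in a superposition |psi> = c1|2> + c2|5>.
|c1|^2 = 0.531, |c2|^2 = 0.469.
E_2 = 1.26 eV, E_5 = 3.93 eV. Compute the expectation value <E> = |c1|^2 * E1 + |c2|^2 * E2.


<E> = |c1|^2 * E1 + |c2|^2 * E2
= 0.531 * 1.26 + 0.469 * 3.93
= 0.6691 + 1.8432
= 2.5122 eV

2.5122


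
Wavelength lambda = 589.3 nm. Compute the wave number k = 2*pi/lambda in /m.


k = 2 * pi / lambda
= 6.2832 / (589.3e-9)
= 6.2832 / 5.8930e-07
= 1.0662e+07 /m

1.0662e+07


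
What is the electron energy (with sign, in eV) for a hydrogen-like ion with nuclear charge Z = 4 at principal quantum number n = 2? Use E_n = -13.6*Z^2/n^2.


E_n = -13.6 * Z^2 / n^2
= -13.6 * 4^2 / 2^2
= -13.6 * 16 / 4
= -54.4 eV

-54.4


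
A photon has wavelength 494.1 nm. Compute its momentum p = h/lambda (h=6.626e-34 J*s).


p = h / lambda
= 6.626e-34 / (494.1e-9)
= 6.626e-34 / 4.9410e-07
= 1.3410e-27 kg*m/s

1.3410e-27


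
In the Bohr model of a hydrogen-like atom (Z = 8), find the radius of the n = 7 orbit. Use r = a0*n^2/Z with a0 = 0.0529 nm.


r = a0 * n^2 / Z
= 0.0529 * 7^2 / 8
= 0.0529 * 49 / 8
= 0.324 nm

0.324


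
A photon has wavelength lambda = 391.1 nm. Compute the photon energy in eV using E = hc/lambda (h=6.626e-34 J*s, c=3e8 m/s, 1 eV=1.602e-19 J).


E = hc / lambda
= (6.626e-34)(3e8) / (391.1e-9)
= 1.9878e-25 / 3.9110e-07
= 5.0826e-19 J
Converting to eV: 5.0826e-19 / 1.602e-19
= 3.1727 eV

3.1727


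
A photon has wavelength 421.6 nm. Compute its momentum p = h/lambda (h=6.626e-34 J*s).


p = h / lambda
= 6.626e-34 / (421.6e-9)
= 6.626e-34 / 4.2160e-07
= 1.5716e-27 kg*m/s

1.5716e-27


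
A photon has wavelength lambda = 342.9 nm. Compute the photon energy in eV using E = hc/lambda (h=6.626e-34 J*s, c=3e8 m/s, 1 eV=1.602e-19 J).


E = hc / lambda
= (6.626e-34)(3e8) / (342.9e-9)
= 1.9878e-25 / 3.4290e-07
= 5.7970e-19 J
Converting to eV: 5.7970e-19 / 1.602e-19
= 3.6186 eV

3.6186


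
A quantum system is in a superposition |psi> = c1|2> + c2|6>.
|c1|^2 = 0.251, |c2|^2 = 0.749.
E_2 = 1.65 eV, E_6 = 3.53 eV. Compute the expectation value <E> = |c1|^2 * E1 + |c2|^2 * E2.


<E> = |c1|^2 * E1 + |c2|^2 * E2
= 0.251 * 1.65 + 0.749 * 3.53
= 0.4141 + 2.644
= 3.0581 eV

3.0581


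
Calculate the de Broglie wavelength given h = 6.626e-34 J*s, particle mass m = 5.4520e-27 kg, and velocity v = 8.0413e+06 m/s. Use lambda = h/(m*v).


lambda = h / (m * v)
= 6.626e-34 / (5.4520e-27 * 8.0413e+06)
= 6.626e-34 / 4.3841e-20
= 1.5114e-14 m

1.5114e-14


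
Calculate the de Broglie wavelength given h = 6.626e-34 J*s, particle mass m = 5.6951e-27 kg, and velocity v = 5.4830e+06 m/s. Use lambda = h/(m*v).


lambda = h / (m * v)
= 6.626e-34 / (5.6951e-27 * 5.4830e+06)
= 6.626e-34 / 3.1226e-20
= 2.1219e-14 m

2.1219e-14


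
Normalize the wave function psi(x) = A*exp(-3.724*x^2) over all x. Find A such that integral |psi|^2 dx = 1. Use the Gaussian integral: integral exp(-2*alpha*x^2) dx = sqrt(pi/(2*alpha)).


integral |psi|^2 dx = A^2 * sqrt(pi/(2*alpha)) = 1
A^2 = sqrt(2*alpha/pi)
= sqrt(2 * 3.724 / pi)
= 1.539731
A = sqrt(1.539731)
= 1.2409

1.2409


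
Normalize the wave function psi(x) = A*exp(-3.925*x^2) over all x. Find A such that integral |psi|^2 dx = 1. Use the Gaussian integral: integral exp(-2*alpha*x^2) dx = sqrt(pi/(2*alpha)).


integral |psi|^2 dx = A^2 * sqrt(pi/(2*alpha)) = 1
A^2 = sqrt(2*alpha/pi)
= sqrt(2 * 3.925 / pi)
= 1.580738
A = sqrt(1.580738)
= 1.2573

1.2573


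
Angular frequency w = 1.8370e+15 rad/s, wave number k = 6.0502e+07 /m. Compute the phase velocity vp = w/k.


vp = w / k
= 1.8370e+15 / 6.0502e+07
= 3.0363e+07 m/s

3.0363e+07


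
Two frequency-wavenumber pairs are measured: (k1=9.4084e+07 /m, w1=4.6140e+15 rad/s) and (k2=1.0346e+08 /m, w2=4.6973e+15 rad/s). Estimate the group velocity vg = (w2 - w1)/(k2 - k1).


vg = (w2 - w1) / (k2 - k1)
= (4.6973e+15 - 4.6140e+15) / (1.0346e+08 - 9.4084e+07)
= 8.3300e+13 / 9.3760e+06
= 8.8844e+06 m/s

8.8844e+06


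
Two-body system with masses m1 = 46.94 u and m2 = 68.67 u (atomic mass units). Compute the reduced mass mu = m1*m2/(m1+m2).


mu = m1 * m2 / (m1 + m2)
= 46.94 * 68.67 / (46.94 + 68.67)
= 3223.3698 / 115.61
= 27.8814 u

27.8814


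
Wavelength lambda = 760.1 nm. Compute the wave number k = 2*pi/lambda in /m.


k = 2 * pi / lambda
= 6.2832 / (760.1e-9)
= 6.2832 / 7.6010e-07
= 8.2663e+06 /m

8.2663e+06


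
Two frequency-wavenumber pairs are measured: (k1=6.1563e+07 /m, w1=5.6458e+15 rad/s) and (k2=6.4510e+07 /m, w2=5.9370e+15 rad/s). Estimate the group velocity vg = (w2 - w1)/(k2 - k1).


vg = (w2 - w1) / (k2 - k1)
= (5.9370e+15 - 5.6458e+15) / (6.4510e+07 - 6.1563e+07)
= 2.9120e+14 / 2.9470e+06
= 9.8812e+07 m/s

9.8812e+07


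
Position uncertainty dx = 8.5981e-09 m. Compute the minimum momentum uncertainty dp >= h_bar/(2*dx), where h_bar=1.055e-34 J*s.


dp = h_bar / (2 * dx)
= 1.055e-34 / (2 * 8.5981e-09)
= 1.055e-34 / 1.7196e-08
= 6.1351e-27 kg*m/s

6.1351e-27


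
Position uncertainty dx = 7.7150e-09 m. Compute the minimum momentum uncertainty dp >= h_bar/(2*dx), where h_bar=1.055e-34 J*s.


dp = h_bar / (2 * dx)
= 1.055e-34 / (2 * 7.7150e-09)
= 1.055e-34 / 1.5430e-08
= 6.8373e-27 kg*m/s

6.8373e-27


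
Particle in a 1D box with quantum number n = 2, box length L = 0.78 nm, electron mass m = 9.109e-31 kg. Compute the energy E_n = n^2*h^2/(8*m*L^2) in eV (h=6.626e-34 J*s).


E = n^2 * h^2 / (8 * m * L^2)
= 2^2 * (6.626e-34)^2 / (8 * 9.109e-31 * (0.78e-9)^2)
= 4 * 4.3904e-67 / (8 * 9.109e-31 * 6.0840e-19)
= 3.9611e-19 J
= 2.4726 eV

2.4726


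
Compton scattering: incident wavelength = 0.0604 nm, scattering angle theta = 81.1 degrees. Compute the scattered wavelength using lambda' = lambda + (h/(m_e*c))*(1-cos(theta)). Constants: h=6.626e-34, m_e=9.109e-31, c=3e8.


Compton wavelength: h/(m_e*c) = 2.4247e-12 m
d_lambda = 2.4247e-12 * (1 - cos(81.1 deg))
= 2.4247e-12 * 0.84529
= 2.0496e-12 m = 0.00205 nm
lambda' = 0.0604 + 0.00205
= 0.06245 nm

0.06245


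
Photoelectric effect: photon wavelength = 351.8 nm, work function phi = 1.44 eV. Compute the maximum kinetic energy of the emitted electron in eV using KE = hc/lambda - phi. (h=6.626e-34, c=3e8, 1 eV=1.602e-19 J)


E_photon = hc / lambda
= (6.626e-34)(3e8) / (351.8e-9)
= 5.6504e-19 J
= 3.5271 eV
KE = E_photon - phi
= 3.5271 - 1.44
= 2.0871 eV

2.0871


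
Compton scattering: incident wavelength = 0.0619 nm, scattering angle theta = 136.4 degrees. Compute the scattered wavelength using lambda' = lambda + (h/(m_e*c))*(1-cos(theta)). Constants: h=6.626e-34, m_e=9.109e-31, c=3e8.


Compton wavelength: h/(m_e*c) = 2.4247e-12 m
d_lambda = 2.4247e-12 * (1 - cos(136.4 deg))
= 2.4247e-12 * 1.724172
= 4.1806e-12 m = 0.004181 nm
lambda' = 0.0619 + 0.004181
= 0.066081 nm

0.066081


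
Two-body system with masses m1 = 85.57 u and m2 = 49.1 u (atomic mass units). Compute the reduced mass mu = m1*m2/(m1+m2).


mu = m1 * m2 / (m1 + m2)
= 85.57 * 49.1 / (85.57 + 49.1)
= 4201.487 / 134.67
= 31.1984 u

31.1984


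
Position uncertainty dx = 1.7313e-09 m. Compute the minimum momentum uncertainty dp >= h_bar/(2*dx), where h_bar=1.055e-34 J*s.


dp = h_bar / (2 * dx)
= 1.055e-34 / (2 * 1.7313e-09)
= 1.055e-34 / 3.4626e-09
= 3.0468e-26 kg*m/s

3.0468e-26


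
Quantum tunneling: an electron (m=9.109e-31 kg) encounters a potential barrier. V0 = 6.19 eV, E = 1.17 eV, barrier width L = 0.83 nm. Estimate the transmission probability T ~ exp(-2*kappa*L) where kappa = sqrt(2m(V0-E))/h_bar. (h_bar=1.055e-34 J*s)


V0 - E = 5.02 eV = 8.0420e-19 J
kappa = sqrt(2 * m * (V0-E)) / h_bar
= sqrt(2 * 9.109e-31 * 8.0420e-19) / 1.055e-34
= 1.1473e+10 /m
2*kappa*L = 2 * 1.1473e+10 * 0.83e-9
= 19.0454
T = exp(-19.0454) = 5.354354e-09

5.354354e-09


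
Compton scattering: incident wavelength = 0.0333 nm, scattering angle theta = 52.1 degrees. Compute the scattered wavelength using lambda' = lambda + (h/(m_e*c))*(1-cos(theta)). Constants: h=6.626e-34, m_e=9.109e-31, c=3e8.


Compton wavelength: h/(m_e*c) = 2.4247e-12 m
d_lambda = 2.4247e-12 * (1 - cos(52.1 deg))
= 2.4247e-12 * 0.385715
= 9.3525e-13 m = 0.000935 nm
lambda' = 0.0333 + 0.000935
= 0.034235 nm

0.034235


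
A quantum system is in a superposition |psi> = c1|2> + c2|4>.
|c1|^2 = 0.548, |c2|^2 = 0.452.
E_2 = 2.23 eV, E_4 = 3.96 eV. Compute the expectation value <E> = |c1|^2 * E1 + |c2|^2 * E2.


<E> = |c1|^2 * E1 + |c2|^2 * E2
= 0.548 * 2.23 + 0.452 * 3.96
= 1.222 + 1.7899
= 3.012 eV

3.012


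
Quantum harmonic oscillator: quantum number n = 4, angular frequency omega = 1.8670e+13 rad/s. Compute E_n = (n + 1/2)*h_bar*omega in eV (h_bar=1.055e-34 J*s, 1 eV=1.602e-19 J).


E = (n + 1/2) * h_bar * omega
= (4 + 0.5) * 1.055e-34 * 1.8670e+13
= 4.5 * 1.9697e-21
= 8.8636e-21 J
= 0.0553 eV

0.0553


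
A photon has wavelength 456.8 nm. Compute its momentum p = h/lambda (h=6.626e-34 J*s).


p = h / lambda
= 6.626e-34 / (456.8e-9)
= 6.626e-34 / 4.5680e-07
= 1.4505e-27 kg*m/s

1.4505e-27


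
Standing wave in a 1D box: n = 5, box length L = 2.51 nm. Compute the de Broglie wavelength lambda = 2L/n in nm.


lambda = 2L / n
= 2 * 2.51 / 5
= 5.02 / 5
= 1.004 nm

1.004


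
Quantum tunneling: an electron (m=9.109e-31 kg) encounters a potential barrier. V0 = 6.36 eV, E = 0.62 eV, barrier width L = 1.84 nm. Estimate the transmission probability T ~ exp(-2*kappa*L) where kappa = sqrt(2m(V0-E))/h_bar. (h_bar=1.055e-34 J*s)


V0 - E = 5.74 eV = 9.1955e-19 J
kappa = sqrt(2 * m * (V0-E)) / h_bar
= sqrt(2 * 9.109e-31 * 9.1955e-19) / 1.055e-34
= 1.2268e+10 /m
2*kappa*L = 2 * 1.2268e+10 * 1.84e-9
= 45.1474
T = exp(-45.1474) = 2.470164e-20

2.470164e-20


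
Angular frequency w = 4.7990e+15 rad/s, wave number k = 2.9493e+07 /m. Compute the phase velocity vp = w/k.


vp = w / k
= 4.7990e+15 / 2.9493e+07
= 1.6272e+08 m/s

1.6272e+08


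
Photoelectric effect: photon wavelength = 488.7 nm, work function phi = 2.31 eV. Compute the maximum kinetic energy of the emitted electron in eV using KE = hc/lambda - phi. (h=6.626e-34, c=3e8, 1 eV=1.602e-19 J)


E_photon = hc / lambda
= (6.626e-34)(3e8) / (488.7e-9)
= 4.0675e-19 J
= 2.539 eV
KE = E_photon - phi
= 2.539 - 2.31
= 0.229 eV

0.229


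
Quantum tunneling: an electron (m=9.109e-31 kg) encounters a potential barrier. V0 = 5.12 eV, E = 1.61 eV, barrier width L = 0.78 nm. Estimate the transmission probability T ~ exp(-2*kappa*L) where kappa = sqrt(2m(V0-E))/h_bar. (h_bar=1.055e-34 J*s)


V0 - E = 3.51 eV = 5.6230e-19 J
kappa = sqrt(2 * m * (V0-E)) / h_bar
= sqrt(2 * 9.109e-31 * 5.6230e-19) / 1.055e-34
= 9.5936e+09 /m
2*kappa*L = 2 * 9.5936e+09 * 0.78e-9
= 14.9661
T = exp(-14.9661) = 3.164648e-07

3.164648e-07


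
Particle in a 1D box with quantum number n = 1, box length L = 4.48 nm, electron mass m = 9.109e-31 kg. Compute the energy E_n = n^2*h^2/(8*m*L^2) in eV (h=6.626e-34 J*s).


E = n^2 * h^2 / (8 * m * L^2)
= 1^2 * (6.626e-34)^2 / (8 * 9.109e-31 * (4.48e-9)^2)
= 1 * 4.3904e-67 / (8 * 9.109e-31 * 2.0070e-17)
= 3.0018e-21 J
= 0.0187 eV

0.0187


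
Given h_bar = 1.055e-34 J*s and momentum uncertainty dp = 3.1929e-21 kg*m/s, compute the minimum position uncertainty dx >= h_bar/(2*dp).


dx = h_bar / (2 * dp)
= 1.055e-34 / (2 * 3.1929e-21)
= 1.055e-34 / 6.3858e-21
= 1.6521e-14 m

1.6521e-14


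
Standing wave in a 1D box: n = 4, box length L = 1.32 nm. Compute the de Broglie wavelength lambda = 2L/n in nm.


lambda = 2L / n
= 2 * 1.32 / 4
= 2.64 / 4
= 0.66 nm

0.66


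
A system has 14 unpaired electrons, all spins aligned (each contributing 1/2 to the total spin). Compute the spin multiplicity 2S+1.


Total spin S = N * (1/2) = 14 * 0.5 = 7.0
Spin multiplicity = 2S + 1
= 2 * 7.0 + 1
= 15

15


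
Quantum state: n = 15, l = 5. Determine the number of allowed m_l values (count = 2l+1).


m_l ranges from -l to +l in integer steps
So m_l goes from -5 to +5
Count = 2l + 1 = 2*5 + 1
= 11

11


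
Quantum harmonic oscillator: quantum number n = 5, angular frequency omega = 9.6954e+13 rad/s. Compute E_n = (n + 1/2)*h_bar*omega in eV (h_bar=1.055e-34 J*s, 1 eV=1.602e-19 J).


E = (n + 1/2) * h_bar * omega
= (5 + 0.5) * 1.055e-34 * 9.6954e+13
= 5.5 * 1.0229e-20
= 5.6258e-20 J
= 0.3512 eV

0.3512


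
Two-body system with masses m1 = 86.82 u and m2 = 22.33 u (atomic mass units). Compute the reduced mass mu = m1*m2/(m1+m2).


mu = m1 * m2 / (m1 + m2)
= 86.82 * 22.33 / (86.82 + 22.33)
= 1938.6906 / 109.15
= 17.7617 u

17.7617


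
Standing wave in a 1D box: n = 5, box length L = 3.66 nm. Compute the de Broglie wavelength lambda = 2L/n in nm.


lambda = 2L / n
= 2 * 3.66 / 5
= 7.32 / 5
= 1.464 nm

1.464


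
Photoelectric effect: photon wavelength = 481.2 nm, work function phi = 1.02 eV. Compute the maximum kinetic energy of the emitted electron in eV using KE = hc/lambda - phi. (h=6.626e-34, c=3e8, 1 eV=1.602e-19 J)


E_photon = hc / lambda
= (6.626e-34)(3e8) / (481.2e-9)
= 4.1309e-19 J
= 2.5786 eV
KE = E_photon - phi
= 2.5786 - 1.02
= 1.5586 eV

1.5586


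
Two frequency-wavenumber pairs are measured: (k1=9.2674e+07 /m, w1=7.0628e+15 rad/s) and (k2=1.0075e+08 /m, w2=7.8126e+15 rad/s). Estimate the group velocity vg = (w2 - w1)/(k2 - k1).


vg = (w2 - w1) / (k2 - k1)
= (7.8126e+15 - 7.0628e+15) / (1.0075e+08 - 9.2674e+07)
= 7.4980e+14 / 8.0760e+06
= 9.2843e+07 m/s

9.2843e+07


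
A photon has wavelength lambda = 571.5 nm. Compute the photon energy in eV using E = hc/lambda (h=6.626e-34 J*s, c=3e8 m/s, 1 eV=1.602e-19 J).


E = hc / lambda
= (6.626e-34)(3e8) / (571.5e-9)
= 1.9878e-25 / 5.7150e-07
= 3.4782e-19 J
Converting to eV: 3.4782e-19 / 1.602e-19
= 2.1712 eV

2.1712


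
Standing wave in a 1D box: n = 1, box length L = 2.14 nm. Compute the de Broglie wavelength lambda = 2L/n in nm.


lambda = 2L / n
= 2 * 2.14 / 1
= 4.28 / 1
= 4.28 nm

4.28


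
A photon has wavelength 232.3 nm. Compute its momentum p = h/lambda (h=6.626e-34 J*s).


p = h / lambda
= 6.626e-34 / (232.3e-9)
= 6.626e-34 / 2.3230e-07
= 2.8523e-27 kg*m/s

2.8523e-27


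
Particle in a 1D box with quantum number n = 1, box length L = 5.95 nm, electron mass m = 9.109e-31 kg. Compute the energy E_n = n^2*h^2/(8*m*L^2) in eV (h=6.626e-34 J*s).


E = n^2 * h^2 / (8 * m * L^2)
= 1^2 * (6.626e-34)^2 / (8 * 9.109e-31 * (5.95e-9)^2)
= 1 * 4.3904e-67 / (8 * 9.109e-31 * 3.5403e-17)
= 1.7018e-21 J
= 0.0106 eV

0.0106


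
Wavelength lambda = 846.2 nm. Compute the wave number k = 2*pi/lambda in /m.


k = 2 * pi / lambda
= 6.2832 / (846.2e-9)
= 6.2832 / 8.4620e-07
= 7.4252e+06 /m

7.4252e+06


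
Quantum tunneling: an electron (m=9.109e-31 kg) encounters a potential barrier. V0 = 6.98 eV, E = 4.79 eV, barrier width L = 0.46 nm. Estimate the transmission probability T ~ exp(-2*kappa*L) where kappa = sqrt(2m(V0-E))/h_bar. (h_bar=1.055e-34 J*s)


V0 - E = 2.19 eV = 3.5084e-19 J
kappa = sqrt(2 * m * (V0-E)) / h_bar
= sqrt(2 * 9.109e-31 * 3.5084e-19) / 1.055e-34
= 7.5779e+09 /m
2*kappa*L = 2 * 7.5779e+09 * 0.46e-9
= 6.9717
T = exp(-6.9717) = 9.380517e-04

9.380517e-04


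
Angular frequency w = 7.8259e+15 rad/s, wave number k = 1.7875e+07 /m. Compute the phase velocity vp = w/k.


vp = w / k
= 7.8259e+15 / 1.7875e+07
= 4.3781e+08 m/s

4.3781e+08


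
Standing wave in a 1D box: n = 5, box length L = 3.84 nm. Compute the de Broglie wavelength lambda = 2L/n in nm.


lambda = 2L / n
= 2 * 3.84 / 5
= 7.68 / 5
= 1.536 nm

1.536


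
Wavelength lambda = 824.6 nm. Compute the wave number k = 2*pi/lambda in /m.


k = 2 * pi / lambda
= 6.2832 / (824.6e-9)
= 6.2832 / 8.2460e-07
= 7.6197e+06 /m

7.6197e+06


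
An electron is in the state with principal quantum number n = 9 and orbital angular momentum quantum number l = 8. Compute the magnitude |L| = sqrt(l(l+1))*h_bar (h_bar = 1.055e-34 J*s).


L = sqrt(l*(l+1)) * h_bar
= sqrt(8 * 9) * 1.055e-34
= sqrt(72) * 1.055e-34
= 8.4853 * 1.055e-34
= 8.9520e-34 J*s

8.9520e-34


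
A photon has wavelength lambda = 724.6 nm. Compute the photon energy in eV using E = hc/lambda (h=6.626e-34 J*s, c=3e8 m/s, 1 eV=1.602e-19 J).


E = hc / lambda
= (6.626e-34)(3e8) / (724.6e-9)
= 1.9878e-25 / 7.2460e-07
= 2.7433e-19 J
Converting to eV: 2.7433e-19 / 1.602e-19
= 1.7124 eV

1.7124


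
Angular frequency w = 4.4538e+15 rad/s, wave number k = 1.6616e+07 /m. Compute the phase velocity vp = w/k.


vp = w / k
= 4.4538e+15 / 1.6616e+07
= 2.6804e+08 m/s

2.6804e+08


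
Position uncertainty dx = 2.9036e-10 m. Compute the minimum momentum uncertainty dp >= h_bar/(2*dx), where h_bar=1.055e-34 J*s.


dp = h_bar / (2 * dx)
= 1.055e-34 / (2 * 2.9036e-10)
= 1.055e-34 / 5.8072e-10
= 1.8167e-25 kg*m/s

1.8167e-25


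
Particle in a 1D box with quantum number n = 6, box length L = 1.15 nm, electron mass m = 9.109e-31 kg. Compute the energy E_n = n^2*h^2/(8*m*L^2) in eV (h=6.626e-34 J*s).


E = n^2 * h^2 / (8 * m * L^2)
= 6^2 * (6.626e-34)^2 / (8 * 9.109e-31 * (1.15e-9)^2)
= 36 * 4.3904e-67 / (8 * 9.109e-31 * 1.3225e-18)
= 1.6400e-18 J
= 10.2373 eV

10.2373


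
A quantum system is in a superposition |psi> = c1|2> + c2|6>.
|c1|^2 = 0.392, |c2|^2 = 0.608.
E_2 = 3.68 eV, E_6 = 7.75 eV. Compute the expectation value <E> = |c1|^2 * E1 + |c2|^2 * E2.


<E> = |c1|^2 * E1 + |c2|^2 * E2
= 0.392 * 3.68 + 0.608 * 7.75
= 1.4426 + 4.712
= 6.1546 eV

6.1546


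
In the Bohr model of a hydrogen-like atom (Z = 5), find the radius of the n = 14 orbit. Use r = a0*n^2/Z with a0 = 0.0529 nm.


r = a0 * n^2 / Z
= 0.0529 * 14^2 / 5
= 0.0529 * 196 / 5
= 2.0737 nm

2.0737


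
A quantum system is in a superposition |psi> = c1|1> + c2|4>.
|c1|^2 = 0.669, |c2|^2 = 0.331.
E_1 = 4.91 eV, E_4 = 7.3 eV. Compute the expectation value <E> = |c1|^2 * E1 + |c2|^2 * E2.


<E> = |c1|^2 * E1 + |c2|^2 * E2
= 0.669 * 4.91 + 0.331 * 7.3
= 3.2848 + 2.4163
= 5.7011 eV

5.7011


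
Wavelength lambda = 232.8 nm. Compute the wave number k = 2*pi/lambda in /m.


k = 2 * pi / lambda
= 6.2832 / (232.8e-9)
= 6.2832 / 2.3280e-07
= 2.6990e+07 /m

2.6990e+07


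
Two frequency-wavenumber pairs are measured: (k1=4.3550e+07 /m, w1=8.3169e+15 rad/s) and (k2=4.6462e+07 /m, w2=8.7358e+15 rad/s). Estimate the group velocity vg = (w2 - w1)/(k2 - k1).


vg = (w2 - w1) / (k2 - k1)
= (8.7358e+15 - 8.3169e+15) / (4.6462e+07 - 4.3550e+07)
= 4.1890e+14 / 2.9120e+06
= 1.4385e+08 m/s

1.4385e+08


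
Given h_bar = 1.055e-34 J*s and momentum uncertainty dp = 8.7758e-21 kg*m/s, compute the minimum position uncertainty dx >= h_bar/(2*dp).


dx = h_bar / (2 * dp)
= 1.055e-34 / (2 * 8.7758e-21)
= 1.055e-34 / 1.7552e-20
= 6.0108e-15 m

6.0108e-15


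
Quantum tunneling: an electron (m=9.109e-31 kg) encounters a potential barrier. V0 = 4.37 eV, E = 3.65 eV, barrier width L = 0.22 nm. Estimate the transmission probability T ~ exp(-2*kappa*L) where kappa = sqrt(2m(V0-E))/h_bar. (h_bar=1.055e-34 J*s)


V0 - E = 0.72 eV = 1.1534e-19 J
kappa = sqrt(2 * m * (V0-E)) / h_bar
= sqrt(2 * 9.109e-31 * 1.1534e-19) / 1.055e-34
= 4.3451e+09 /m
2*kappa*L = 2 * 4.3451e+09 * 0.22e-9
= 1.9118
T = exp(-1.9118) = 1.478104e-01

1.478104e-01


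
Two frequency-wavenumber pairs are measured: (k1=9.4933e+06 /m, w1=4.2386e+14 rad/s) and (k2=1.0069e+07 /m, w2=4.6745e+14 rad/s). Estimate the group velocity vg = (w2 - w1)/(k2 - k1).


vg = (w2 - w1) / (k2 - k1)
= (4.6745e+14 - 4.2386e+14) / (1.0069e+07 - 9.4933e+06)
= 4.3590e+13 / 5.7570e+05
= 7.5717e+07 m/s

7.5717e+07


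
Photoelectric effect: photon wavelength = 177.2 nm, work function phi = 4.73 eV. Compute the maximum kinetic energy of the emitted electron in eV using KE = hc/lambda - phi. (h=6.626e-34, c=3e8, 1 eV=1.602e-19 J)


E_photon = hc / lambda
= (6.626e-34)(3e8) / (177.2e-9)
= 1.1218e-18 J
= 7.0024 eV
KE = E_photon - phi
= 7.0024 - 4.73
= 2.2724 eV

2.2724


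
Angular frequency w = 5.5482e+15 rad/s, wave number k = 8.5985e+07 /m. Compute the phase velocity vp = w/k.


vp = w / k
= 5.5482e+15 / 8.5985e+07
= 6.4525e+07 m/s

6.4525e+07


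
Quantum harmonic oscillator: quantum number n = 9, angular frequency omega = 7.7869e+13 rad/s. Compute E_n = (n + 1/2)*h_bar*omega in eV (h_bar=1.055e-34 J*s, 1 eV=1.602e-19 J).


E = (n + 1/2) * h_bar * omega
= (9 + 0.5) * 1.055e-34 * 7.7869e+13
= 9.5 * 8.2152e-21
= 7.8044e-20 J
= 0.4872 eV

0.4872


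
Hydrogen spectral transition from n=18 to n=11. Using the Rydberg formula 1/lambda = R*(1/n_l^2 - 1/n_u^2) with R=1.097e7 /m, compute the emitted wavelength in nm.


1/lambda = R * (1/n_l^2 - 1/n_u^2)
= 1.097e7 * (1/11^2 - 1/18^2)
= 1.097e7 * (0.008264 - 0.003086)
= 1.097e7 * 0.005178
= 5.6803e+04 /m
lambda = 1 / 5.6803e+04 = 17604.663 nm

17604.663


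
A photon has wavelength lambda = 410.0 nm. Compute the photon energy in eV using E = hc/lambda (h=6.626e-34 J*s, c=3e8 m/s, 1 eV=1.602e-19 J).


E = hc / lambda
= (6.626e-34)(3e8) / (410.0e-9)
= 1.9878e-25 / 4.1000e-07
= 4.8483e-19 J
Converting to eV: 4.8483e-19 / 1.602e-19
= 3.0264 eV

3.0264


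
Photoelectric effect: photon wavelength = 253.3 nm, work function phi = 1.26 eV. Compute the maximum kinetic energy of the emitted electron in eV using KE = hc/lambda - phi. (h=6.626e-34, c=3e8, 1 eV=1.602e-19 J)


E_photon = hc / lambda
= (6.626e-34)(3e8) / (253.3e-9)
= 7.8476e-19 J
= 4.8986 eV
KE = E_photon - phi
= 4.8986 - 1.26
= 3.6386 eV

3.6386


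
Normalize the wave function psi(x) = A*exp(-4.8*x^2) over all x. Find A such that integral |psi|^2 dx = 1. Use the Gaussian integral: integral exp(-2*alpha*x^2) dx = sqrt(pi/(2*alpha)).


integral |psi|^2 dx = A^2 * sqrt(pi/(2*alpha)) = 1
A^2 = sqrt(2*alpha/pi)
= sqrt(2 * 4.8 / pi)
= 1.748077
A = sqrt(1.748077)
= 1.3221

1.3221


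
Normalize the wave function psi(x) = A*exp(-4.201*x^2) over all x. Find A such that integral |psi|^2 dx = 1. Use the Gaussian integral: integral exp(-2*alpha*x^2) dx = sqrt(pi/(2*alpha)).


integral |psi|^2 dx = A^2 * sqrt(pi/(2*alpha)) = 1
A^2 = sqrt(2*alpha/pi)
= sqrt(2 * 4.201 / pi)
= 1.635371
A = sqrt(1.635371)
= 1.2788

1.2788


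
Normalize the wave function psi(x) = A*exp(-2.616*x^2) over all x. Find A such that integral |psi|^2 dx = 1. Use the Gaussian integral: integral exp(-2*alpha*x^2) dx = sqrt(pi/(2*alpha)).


integral |psi|^2 dx = A^2 * sqrt(pi/(2*alpha)) = 1
A^2 = sqrt(2*alpha/pi)
= sqrt(2 * 2.616 / pi)
= 1.290503
A = sqrt(1.290503)
= 1.136

1.136


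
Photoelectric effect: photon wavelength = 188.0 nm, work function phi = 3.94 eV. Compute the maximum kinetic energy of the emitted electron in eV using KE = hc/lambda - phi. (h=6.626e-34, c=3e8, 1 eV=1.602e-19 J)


E_photon = hc / lambda
= (6.626e-34)(3e8) / (188.0e-9)
= 1.0573e-18 J
= 6.6001 eV
KE = E_photon - phi
= 6.6001 - 3.94
= 2.6601 eV

2.6601


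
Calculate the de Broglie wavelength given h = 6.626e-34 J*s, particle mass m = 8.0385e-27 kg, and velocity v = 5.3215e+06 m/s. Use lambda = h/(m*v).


lambda = h / (m * v)
= 6.626e-34 / (8.0385e-27 * 5.3215e+06)
= 6.626e-34 / 4.2777e-20
= 1.5490e-14 m

1.5490e-14


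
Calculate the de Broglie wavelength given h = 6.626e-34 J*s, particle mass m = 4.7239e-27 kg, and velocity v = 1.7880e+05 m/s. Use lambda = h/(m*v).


lambda = h / (m * v)
= 6.626e-34 / (4.7239e-27 * 1.7880e+05)
= 6.626e-34 / 8.4463e-22
= 7.8448e-13 m

7.8448e-13


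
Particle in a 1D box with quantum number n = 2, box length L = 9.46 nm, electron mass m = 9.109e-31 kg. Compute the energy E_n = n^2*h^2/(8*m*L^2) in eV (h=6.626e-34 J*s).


E = n^2 * h^2 / (8 * m * L^2)
= 2^2 * (6.626e-34)^2 / (8 * 9.109e-31 * (9.46e-9)^2)
= 4 * 4.3904e-67 / (8 * 9.109e-31 * 8.9492e-17)
= 2.6929e-21 J
= 0.0168 eV

0.0168


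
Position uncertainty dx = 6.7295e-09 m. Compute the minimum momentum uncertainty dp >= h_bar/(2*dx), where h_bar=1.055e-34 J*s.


dp = h_bar / (2 * dx)
= 1.055e-34 / (2 * 6.7295e-09)
= 1.055e-34 / 1.3459e-08
= 7.8386e-27 kg*m/s

7.8386e-27


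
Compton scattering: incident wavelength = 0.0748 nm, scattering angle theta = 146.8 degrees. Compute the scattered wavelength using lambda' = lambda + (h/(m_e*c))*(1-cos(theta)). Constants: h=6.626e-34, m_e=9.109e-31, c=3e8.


Compton wavelength: h/(m_e*c) = 2.4247e-12 m
d_lambda = 2.4247e-12 * (1 - cos(146.8 deg))
= 2.4247e-12 * 1.836764
= 4.4536e-12 m = 0.004454 nm
lambda' = 0.0748 + 0.004454
= 0.079254 nm

0.079254


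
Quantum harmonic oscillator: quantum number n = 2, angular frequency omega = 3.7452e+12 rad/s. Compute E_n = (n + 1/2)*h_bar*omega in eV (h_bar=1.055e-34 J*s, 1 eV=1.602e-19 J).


E = (n + 1/2) * h_bar * omega
= (2 + 0.5) * 1.055e-34 * 3.7452e+12
= 2.5 * 3.9512e-22
= 9.8780e-22 J
= 0.0062 eV

0.0062


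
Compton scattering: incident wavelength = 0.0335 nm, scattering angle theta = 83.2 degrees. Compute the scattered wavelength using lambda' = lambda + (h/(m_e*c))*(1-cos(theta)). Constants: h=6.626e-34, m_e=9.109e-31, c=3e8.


Compton wavelength: h/(m_e*c) = 2.4247e-12 m
d_lambda = 2.4247e-12 * (1 - cos(83.2 deg))
= 2.4247e-12 * 0.881596
= 2.1376e-12 m = 0.002138 nm
lambda' = 0.0335 + 0.002138
= 0.035638 nm

0.035638


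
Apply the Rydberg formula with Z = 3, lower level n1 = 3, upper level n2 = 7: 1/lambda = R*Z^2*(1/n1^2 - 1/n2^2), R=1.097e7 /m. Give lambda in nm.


1/lambda = R * Z^2 * (1/n1^2 - 1/n2^2)
= 1.097e7 * 3^2 * (1/3^2 - 1/7^2)
= 1.097e7 * 9 * (0.111111 - 0.020408)
= 8.9551e+06 /m
lambda = 1 / 8.9551e+06
= 111.6682 nm

111.6682


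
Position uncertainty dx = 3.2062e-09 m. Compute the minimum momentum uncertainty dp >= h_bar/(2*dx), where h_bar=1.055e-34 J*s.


dp = h_bar / (2 * dx)
= 1.055e-34 / (2 * 3.2062e-09)
= 1.055e-34 / 6.4124e-09
= 1.6452e-26 kg*m/s

1.6452e-26


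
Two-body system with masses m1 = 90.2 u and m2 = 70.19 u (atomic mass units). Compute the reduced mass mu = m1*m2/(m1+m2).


mu = m1 * m2 / (m1 + m2)
= 90.2 * 70.19 / (90.2 + 70.19)
= 6331.138 / 160.39
= 39.4734 u

39.4734


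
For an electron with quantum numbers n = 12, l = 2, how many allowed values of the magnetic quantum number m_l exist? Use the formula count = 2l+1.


m_l ranges from -l to +l in integer steps
So m_l goes from -2 to +2
Count = 2l + 1 = 2*2 + 1
= 5

5


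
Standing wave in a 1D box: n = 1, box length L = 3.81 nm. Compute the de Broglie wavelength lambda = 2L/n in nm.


lambda = 2L / n
= 2 * 3.81 / 1
= 7.62 / 1
= 7.62 nm

7.62


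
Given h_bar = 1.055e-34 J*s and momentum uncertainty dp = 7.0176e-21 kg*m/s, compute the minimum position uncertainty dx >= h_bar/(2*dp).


dx = h_bar / (2 * dp)
= 1.055e-34 / (2 * 7.0176e-21)
= 1.055e-34 / 1.4035e-20
= 7.5168e-15 m

7.5168e-15


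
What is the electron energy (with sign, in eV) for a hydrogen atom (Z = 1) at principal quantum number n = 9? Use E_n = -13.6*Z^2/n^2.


E_n = -13.6 * Z^2 / n^2
= -13.6 * 1^2 / 9^2
= -13.6 * 1 / 81
= -0.1679 eV

-0.1679


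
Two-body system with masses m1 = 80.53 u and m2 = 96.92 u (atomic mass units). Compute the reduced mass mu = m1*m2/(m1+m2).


mu = m1 * m2 / (m1 + m2)
= 80.53 * 96.92 / (80.53 + 96.92)
= 7804.9676 / 177.45
= 43.984 u

43.984


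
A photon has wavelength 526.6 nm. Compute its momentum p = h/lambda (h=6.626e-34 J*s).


p = h / lambda
= 6.626e-34 / (526.6e-9)
= 6.626e-34 / 5.2660e-07
= 1.2583e-27 kg*m/s

1.2583e-27


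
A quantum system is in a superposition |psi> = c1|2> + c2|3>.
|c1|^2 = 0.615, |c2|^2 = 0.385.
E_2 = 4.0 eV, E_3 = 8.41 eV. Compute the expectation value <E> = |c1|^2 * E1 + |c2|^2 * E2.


<E> = |c1|^2 * E1 + |c2|^2 * E2
= 0.615 * 4.0 + 0.385 * 8.41
= 2.46 + 3.2379
= 5.6979 eV

5.6979


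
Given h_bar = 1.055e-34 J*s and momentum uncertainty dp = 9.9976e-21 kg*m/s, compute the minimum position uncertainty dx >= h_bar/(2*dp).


dx = h_bar / (2 * dp)
= 1.055e-34 / (2 * 9.9976e-21)
= 1.055e-34 / 1.9995e-20
= 5.2763e-15 m

5.2763e-15


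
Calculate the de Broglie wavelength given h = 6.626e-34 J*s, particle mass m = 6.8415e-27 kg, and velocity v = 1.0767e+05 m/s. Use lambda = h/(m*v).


lambda = h / (m * v)
= 6.626e-34 / (6.8415e-27 * 1.0767e+05)
= 6.626e-34 / 7.3662e-22
= 8.9951e-13 m

8.9951e-13


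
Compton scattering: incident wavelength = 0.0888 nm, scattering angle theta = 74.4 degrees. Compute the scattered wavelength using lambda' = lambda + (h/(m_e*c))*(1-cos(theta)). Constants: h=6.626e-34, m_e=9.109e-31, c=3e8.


Compton wavelength: h/(m_e*c) = 2.4247e-12 m
d_lambda = 2.4247e-12 * (1 - cos(74.4 deg))
= 2.4247e-12 * 0.73108
= 1.7727e-12 m = 0.001773 nm
lambda' = 0.0888 + 0.001773
= 0.090573 nm

0.090573


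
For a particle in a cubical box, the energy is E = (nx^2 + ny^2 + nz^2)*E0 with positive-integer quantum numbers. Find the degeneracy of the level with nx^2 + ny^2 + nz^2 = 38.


Enumerate all (nx, ny, nz) with nx^2 + ny^2 + nz^2 = 38:
(1,1,6)
(1,6,1)
(2,3,5)
(2,5,3)
(3,2,5)
(3,5,2)
(5,2,3)
(5,3,2)
(6,1,1)
Total degeneracy = 9

9


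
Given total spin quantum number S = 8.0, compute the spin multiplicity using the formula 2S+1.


Spin multiplicity = 2S + 1
= 2 * 8.0 + 1
= 16.0 + 1
= 17

17


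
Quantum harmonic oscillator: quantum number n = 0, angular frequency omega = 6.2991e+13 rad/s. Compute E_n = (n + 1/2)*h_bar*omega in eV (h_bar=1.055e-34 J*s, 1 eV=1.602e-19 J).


E = (n + 1/2) * h_bar * omega
= (0 + 0.5) * 1.055e-34 * 6.2991e+13
= 0.5 * 6.6456e-21
= 3.3228e-21 J
= 0.0207 eV

0.0207


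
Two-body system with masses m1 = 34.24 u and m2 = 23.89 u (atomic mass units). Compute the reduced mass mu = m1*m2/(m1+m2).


mu = m1 * m2 / (m1 + m2)
= 34.24 * 23.89 / (34.24 + 23.89)
= 817.9936 / 58.13
= 14.0718 u

14.0718


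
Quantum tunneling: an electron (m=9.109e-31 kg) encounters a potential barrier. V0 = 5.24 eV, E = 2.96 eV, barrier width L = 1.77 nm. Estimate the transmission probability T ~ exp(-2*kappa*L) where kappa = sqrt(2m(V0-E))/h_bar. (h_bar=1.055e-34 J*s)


V0 - E = 2.28 eV = 3.6526e-19 J
kappa = sqrt(2 * m * (V0-E)) / h_bar
= sqrt(2 * 9.109e-31 * 3.6526e-19) / 1.055e-34
= 7.7321e+09 /m
2*kappa*L = 2 * 7.7321e+09 * 1.77e-9
= 27.3716
T = exp(-27.3716) = 1.296208e-12

1.296208e-12


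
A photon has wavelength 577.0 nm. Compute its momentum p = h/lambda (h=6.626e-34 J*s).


p = h / lambda
= 6.626e-34 / (577.0e-9)
= 6.626e-34 / 5.7700e-07
= 1.1484e-27 kg*m/s

1.1484e-27


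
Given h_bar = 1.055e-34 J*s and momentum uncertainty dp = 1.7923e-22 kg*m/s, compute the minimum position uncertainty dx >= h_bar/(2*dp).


dx = h_bar / (2 * dp)
= 1.055e-34 / (2 * 1.7923e-22)
= 1.055e-34 / 3.5846e-22
= 2.9431e-13 m

2.9431e-13


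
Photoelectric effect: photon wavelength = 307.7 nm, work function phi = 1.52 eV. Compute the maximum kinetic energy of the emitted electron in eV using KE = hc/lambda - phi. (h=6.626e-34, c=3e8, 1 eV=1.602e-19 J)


E_photon = hc / lambda
= (6.626e-34)(3e8) / (307.7e-9)
= 6.4602e-19 J
= 4.0326 eV
KE = E_photon - phi
= 4.0326 - 1.52
= 2.5126 eV

2.5126
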